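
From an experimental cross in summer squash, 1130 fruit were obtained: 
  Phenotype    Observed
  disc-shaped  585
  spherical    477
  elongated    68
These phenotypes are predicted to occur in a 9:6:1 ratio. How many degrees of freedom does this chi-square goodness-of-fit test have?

A goodness-of-fit test with 3 phenotype classes has df = 3 − 1 = 2.

2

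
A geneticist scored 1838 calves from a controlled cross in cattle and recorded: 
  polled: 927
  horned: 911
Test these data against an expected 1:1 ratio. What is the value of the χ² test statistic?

0.139

Expected counts for N = 1838 under a 1:1 ratio (total parts = 2):
  polled: 1838 × 1/2 = 919
  horned: 1838 × 1/2 = 919
χ² = Σ (O − E)² / E
  polled: (927 − 919)² / 919 = 0.0696
  horned: (911 − 919)² / 919 = 0.0696
χ² = 0.0696 + 0.0696 = 0.1392 ≈ 0.139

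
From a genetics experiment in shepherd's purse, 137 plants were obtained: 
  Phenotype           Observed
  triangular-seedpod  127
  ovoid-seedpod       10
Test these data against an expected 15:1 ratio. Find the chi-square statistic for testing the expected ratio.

0.257

Expected counts for N = 137 under a 15:1 ratio (total parts = 16):
  triangular-seedpod: 137 × 15/16 = 128.4375
  ovoid-seedpod: 137 × 1/16 = 8.5625
χ² = Σ (O − E)² / E
  triangular-seedpod: (127 − 128.4375)² / 128.4375 = 0.0161
  ovoid-seedpod: (10 − 8.5625)² / 8.5625 = 0.2413
χ² = 0.0161 + 0.2413 = 0.2574 ≈ 0.257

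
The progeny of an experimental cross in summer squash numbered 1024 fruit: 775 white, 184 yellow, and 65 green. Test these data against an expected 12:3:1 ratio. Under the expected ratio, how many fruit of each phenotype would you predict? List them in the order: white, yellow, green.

Under the 12:3:1 hypothesis (Σ ratio = 16, N = 1024):
  white: 1024 × 12/16 = 768
  yellow: 1024 × 3/16 = 192
  green: 1024 × 1/16 = 64

768, 192, 64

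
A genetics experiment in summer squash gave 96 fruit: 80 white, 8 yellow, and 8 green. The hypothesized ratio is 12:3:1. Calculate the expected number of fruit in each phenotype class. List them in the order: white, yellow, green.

Expected counts for N = 96 under a 12:3:1 ratio (total parts = 16):
  white: 96 × 12/16 = 72
  yellow: 96 × 3/16 = 18
  green: 96 × 1/16 = 6

72, 18, 6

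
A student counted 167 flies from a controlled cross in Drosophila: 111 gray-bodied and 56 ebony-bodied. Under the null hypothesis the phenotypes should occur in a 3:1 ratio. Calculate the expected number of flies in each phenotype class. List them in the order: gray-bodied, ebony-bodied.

Expected counts for N = 167 under a 3:1 ratio (total parts = 4):
  gray-bodied: 167 × 3/4 = 125.25
  ebony-bodied: 167 × 1/4 = 41.75

125.25, 41.75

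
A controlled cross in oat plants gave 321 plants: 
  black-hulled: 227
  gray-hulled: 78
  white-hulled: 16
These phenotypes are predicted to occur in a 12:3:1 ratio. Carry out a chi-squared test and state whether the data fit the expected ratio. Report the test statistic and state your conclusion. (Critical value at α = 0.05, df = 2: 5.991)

6.880; not consistent

Total ratio parts = 16. Expected numbers out of 321:
  black-hulled: 321 × 12/16 = 240.75
  gray-hulled: 321 × 3/16 = 60.1875
  white-hulled: 321 × 1/16 = 20.0625
χ² = Σ (O − E)² / E
  black-hulled: (227 − 240.75)² / 240.75 = 0.7853
  gray-hulled: (78 − 60.1875)² / 60.1875 = 5.2716
  white-hulled: (16 − 20.0625)² / 20.0625 = 0.8226
χ² = 0.7853 + 5.2716 + 0.8226 = 6.8795 ≈ 6.880
Degrees of freedom = 3 − 1 = 2; critical value at α = 0.05 is 5.991.
Since 6.880 > 5.991, we reject the null hypothesis — the data do not fit the 12:3:1 ratio.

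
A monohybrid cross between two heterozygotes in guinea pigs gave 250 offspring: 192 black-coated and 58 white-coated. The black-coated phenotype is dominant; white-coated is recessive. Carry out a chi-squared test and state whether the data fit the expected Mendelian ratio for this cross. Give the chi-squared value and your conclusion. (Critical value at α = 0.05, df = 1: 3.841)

For a monohybrid cross between heterozygotes with complete dominance, the expected phenotypic ratio is 3:1.
Total ratio parts = 4. Expected numbers out of 250:
  black-coated: 250 × 3/4 = 187.5
  white-coated: 250 × 1/4 = 62.5
χ² = Σ (O − E)² / E
  black-coated: (192 − 187.5)² / 187.5 = 0.1080
  white-coated: (58 − 62.5)² / 62.5 = 0.3240
χ² = 0.1080 + 0.3240 = 0.432
Degrees of freedom = 2 − 1 = 1; critical value at α = 0.05 is 3.841.
Since 0.432 < 3.841, we fail to reject the null hypothesis — the data are consistent with the 3:1 ratio.

0.432; consistent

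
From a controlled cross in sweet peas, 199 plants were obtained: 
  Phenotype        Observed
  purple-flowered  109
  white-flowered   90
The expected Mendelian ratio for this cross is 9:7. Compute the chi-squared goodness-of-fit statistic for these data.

0.176

Under the 9:7 hypothesis (Σ ratio = 16, N = 199):
  purple-flowered: 199 × 9/16 = 111.9375
  white-flowered: 199 × 7/16 = 87.0625
χ² = Σ (O − E)² / E
  purple-flowered: (109 − 111.9375)² / 111.9375 = 0.0771
  white-flowered: (90 − 87.0625)² / 87.0625 = 0.0991
χ² = 0.0771 + 0.0991 = 0.1762 ≈ 0.176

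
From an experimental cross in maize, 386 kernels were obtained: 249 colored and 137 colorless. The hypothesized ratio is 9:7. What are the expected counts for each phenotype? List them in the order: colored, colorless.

217.125, 168.875

Total ratio parts = 16. Expected numbers out of 386:
  colored: 386 × 9/16 = 217.125
  colorless: 386 × 7/16 = 168.875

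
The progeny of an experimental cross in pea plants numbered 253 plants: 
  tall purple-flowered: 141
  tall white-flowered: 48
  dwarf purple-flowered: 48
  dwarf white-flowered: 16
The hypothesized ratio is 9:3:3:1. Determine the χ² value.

Expected counts for N = 253 under a 9:3:3:1 ratio (total parts = 16):
  tall purple-flowered: 253 × 9/16 = 142.3125
  tall white-flowered: 253 × 3/16 = 47.4375
  dwarf purple-flowered: 253 × 3/16 = 47.4375
  dwarf white-flowered: 253 × 1/16 = 15.8125
χ² = Σ (O − E)² / E
  tall purple-flowered: (141 − 142.3125)² / 142.3125 = 0.0121
  tall white-flowered: (48 − 47.4375)² / 47.4375 = 0.0067
  dwarf purple-flowered: (48 − 47.4375)² / 47.4375 = 0.0067
  dwarf white-flowered: (16 − 15.8125)² / 15.8125 = 0.0022
χ² = 0.0121 + 0.0067 + 0.0067 + 0.0022 = 0.0277 ≈ 0.028

0.028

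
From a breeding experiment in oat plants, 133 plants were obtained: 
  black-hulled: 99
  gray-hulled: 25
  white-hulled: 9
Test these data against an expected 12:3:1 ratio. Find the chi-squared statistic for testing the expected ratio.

Under the 12:3:1 hypothesis (Σ ratio = 16, N = 133):
  black-hulled: 133 × 12/16 = 99.75
  gray-hulled: 133 × 3/16 = 24.9375
  white-hulled: 133 × 1/16 = 8.3125
χ² = Σ (O − E)² / E
  black-hulled: (99 − 99.75)² / 99.75 = 0.0056
  gray-hulled: (25 − 24.9375)² / 24.9375 = 0.0002
  white-hulled: (9 − 8.3125)² / 8.3125 = 0.0569
χ² = 0.0056 + 0.0002 + 0.0569 = 0.0627 ≈ 0.063

0.063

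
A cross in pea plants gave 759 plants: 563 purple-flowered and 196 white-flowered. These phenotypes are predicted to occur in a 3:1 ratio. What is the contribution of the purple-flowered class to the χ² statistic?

Total ratio parts = 4. Expected numbers out of 759:
  purple-flowered: 759 × 3/4 = 569.25
  white-flowered: 759 × 1/4 = 189.75
Contribution of purple-flowered: (563 − 569.25)² / 569.25 = 0.0686

0.069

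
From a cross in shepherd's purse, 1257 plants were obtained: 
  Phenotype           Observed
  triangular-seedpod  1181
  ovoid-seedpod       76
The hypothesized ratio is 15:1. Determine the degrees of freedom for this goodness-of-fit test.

1

A goodness-of-fit test with 2 phenotype classes has df = 2 − 1 = 1.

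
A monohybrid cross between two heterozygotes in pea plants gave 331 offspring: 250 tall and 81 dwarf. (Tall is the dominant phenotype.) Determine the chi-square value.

0.049

For a monohybrid cross between heterozygotes with complete dominance, the expected phenotypic ratio is 3:1.
The 3:1 ratio has 4 parts, so with N = 331 the expected counts are:
  tall: 331 × 3/4 = 248.25
  dwarf: 331 × 1/4 = 82.75
χ² = Σ (O − E)² / E
  tall: (250 − 248.25)² / 248.25 = 0.0123
  dwarf: (81 − 82.75)² / 82.75 = 0.0370
χ² = 0.0123 + 0.0370 = 0.0493 ≈ 0.049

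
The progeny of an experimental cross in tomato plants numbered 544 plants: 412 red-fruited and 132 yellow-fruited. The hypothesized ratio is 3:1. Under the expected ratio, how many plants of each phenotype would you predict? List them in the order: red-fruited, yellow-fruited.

408, 136

Under the 3:1 hypothesis (Σ ratio = 4, N = 544):
  red-fruited: 544 × 3/4 = 408
  yellow-fruited: 544 × 1/4 = 136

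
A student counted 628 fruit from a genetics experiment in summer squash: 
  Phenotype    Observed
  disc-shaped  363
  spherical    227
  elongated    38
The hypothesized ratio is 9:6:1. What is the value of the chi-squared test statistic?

Under the 9:6:1 hypothesis (Σ ratio = 16, N = 628):
  disc-shaped: 628 × 9/16 = 353.25
  spherical: 628 × 6/16 = 235.5
  elongated: 628 × 1/16 = 39.25
χ² = Σ (O − E)² / E
  disc-shaped: (363 − 353.25)² / 353.25 = 0.2691
  spherical: (227 − 235.5)² / 235.5 = 0.3068
  elongated: (38 − 39.25)² / 39.25 = 0.0398
χ² = 0.2691 + 0.3068 + 0.0398 = 0.6157 ≈ 0.616

0.616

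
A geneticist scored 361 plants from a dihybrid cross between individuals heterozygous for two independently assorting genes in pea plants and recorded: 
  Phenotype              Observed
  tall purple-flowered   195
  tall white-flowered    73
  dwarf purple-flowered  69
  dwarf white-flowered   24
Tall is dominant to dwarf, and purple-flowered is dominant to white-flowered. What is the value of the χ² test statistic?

A dihybrid F₂ with independent assortment and complete dominance at both loci gives a 9:3:3:1 phenotypic ratio.
Expected counts for N = 361 under a 9:3:3:1 ratio (total parts = 16):
  tall purple-flowered: 361 × 9/16 = 203.0625
  tall white-flowered: 361 × 3/16 = 67.6875
  dwarf purple-flowered: 361 × 3/16 = 67.6875
  dwarf white-flowered: 361 × 1/16 = 22.5625
χ² = Σ (O − E)² / E
  tall purple-flowered: (195 − 203.0625)² / 203.0625 = 0.3201
  tall white-flowered: (73 − 67.6875)² / 67.6875 = 0.4170
  dwarf purple-flowered: (69 − 67.6875)² / 67.6875 = 0.0255
  dwarf white-flowered: (24 − 22.5625)² / 22.5625 = 0.0916
χ² = 0.3201 + 0.4170 + 0.0255 + 0.0916 = 0.8542 ≈ 0.854

0.854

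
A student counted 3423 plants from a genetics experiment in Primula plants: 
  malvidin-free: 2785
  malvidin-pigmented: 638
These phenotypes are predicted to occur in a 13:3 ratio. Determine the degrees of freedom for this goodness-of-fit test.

1

A goodness-of-fit test with 2 phenotype classes has df = 2 − 1 = 1.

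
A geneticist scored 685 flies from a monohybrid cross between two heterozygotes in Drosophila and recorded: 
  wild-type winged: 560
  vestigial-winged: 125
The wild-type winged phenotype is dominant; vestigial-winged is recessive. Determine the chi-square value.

16.655

For a monohybrid cross between heterozygotes with complete dominance, the expected phenotypic ratio is 3:1.
Expected counts for N = 685 under a 3:1 ratio (total parts = 4):
  wild-type winged: 685 × 3/4 = 513.75
  vestigial-winged: 685 × 1/4 = 171.25
χ² = Σ (O − E)² / E
  wild-type winged: (560 − 513.75)² / 513.75 = 4.1636
  vestigial-winged: (125 − 171.25)² / 171.25 = 12.4909
χ² = 4.1636 + 12.4909 = 16.6545 ≈ 16.655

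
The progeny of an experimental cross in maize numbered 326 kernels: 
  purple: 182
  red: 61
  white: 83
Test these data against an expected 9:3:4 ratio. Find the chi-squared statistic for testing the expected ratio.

0.038

Under the 9:3:4 hypothesis (Σ ratio = 16, N = 326):
  purple: 326 × 9/16 = 183.375
  red: 326 × 3/16 = 61.125
  white: 326 × 4/16 = 81.5
χ² = Σ (O − E)² / E
  purple: (182 − 183.375)² / 183.375 = 0.0103
  red: (61 − 61.125)² / 61.125 = 0.0003
  white: (83 − 81.5)² / 81.5 = 0.0276
χ² = 0.0103 + 0.0003 + 0.0276 = 0.0382 ≈ 0.038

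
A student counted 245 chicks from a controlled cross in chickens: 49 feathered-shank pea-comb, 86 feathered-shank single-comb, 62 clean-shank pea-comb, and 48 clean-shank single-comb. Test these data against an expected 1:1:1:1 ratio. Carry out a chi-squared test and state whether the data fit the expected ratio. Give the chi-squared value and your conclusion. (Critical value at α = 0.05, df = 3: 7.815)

15.327; not consistent

Under the 1:1:1:1 hypothesis (Σ ratio = 4, N = 245):
  feathered-shank pea-comb: 245 × 1/4 = 61.25
  feathered-shank single-comb: 245 × 1/4 = 61.25
  clean-shank pea-comb: 245 × 1/4 = 61.25
  clean-shank single-comb: 245 × 1/4 = 61.25
χ² = Σ (O − E)² / E
  feathered-shank pea-comb: (49 − 61.25)² / 61.25 = 2.4500
  feathered-shank single-comb: (86 − 61.25)² / 61.25 = 10.0010
  clean-shank pea-comb: (62 − 61.25)² / 61.25 = 0.0092
  clean-shank single-comb: (48 − 61.25)² / 61.25 = 2.8663
χ² = 2.4500 + 10.0010 + 0.0092 + 2.8663 = 15.3265 ≈ 15.327
Degrees of freedom = 4 − 1 = 3; critical value at α = 0.05 is 7.815.
Since 15.327 > 7.815, we reject the null hypothesis — the data do not fit the 1:1:1:1 ratio.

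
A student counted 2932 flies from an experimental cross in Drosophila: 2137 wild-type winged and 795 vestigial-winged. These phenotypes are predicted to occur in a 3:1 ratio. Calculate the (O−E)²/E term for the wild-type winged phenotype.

The 3:1 ratio has 4 parts, so with N = 2932 the expected counts are:
  wild-type winged: 2932 × 3/4 = 2199
  vestigial-winged: 2932 × 1/4 = 733
Contribution of wild-type winged: (2137 − 2199)² / 2199 = 1.7481

1.748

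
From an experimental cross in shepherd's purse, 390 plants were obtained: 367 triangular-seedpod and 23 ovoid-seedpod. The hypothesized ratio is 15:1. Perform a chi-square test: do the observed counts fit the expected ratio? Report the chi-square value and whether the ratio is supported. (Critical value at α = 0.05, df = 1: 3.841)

0.083; consistent

The 15:1 ratio has 16 parts, so with N = 390 the expected counts are:
  triangular-seedpod: 390 × 15/16 = 365.625
  ovoid-seedpod: 390 × 1/16 = 24.375
χ² = Σ (O − E)² / E
  triangular-seedpod: (367 − 365.625)² / 365.625 = 0.0052
  ovoid-seedpod: (23 − 24.375)² / 24.375 = 0.0776
χ² = 0.0052 + 0.0776 = 0.0828 ≈ 0.083
Degrees of freedom = 2 − 1 = 1; critical value at α = 0.05 is 3.841.
Since 0.083 < 3.841, we fail to reject the null hypothesis — the data are consistent with the 15:1 ratio.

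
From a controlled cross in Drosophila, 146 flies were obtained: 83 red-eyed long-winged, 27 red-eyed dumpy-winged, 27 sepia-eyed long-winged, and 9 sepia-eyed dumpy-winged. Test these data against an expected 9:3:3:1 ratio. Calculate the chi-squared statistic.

Total ratio parts = 16. Expected numbers out of 146:
  red-eyed long-winged: 146 × 9/16 = 82.125
  red-eyed dumpy-winged: 146 × 3/16 = 27.375
  sepia-eyed long-winged: 146 × 3/16 = 27.375
  sepia-eyed dumpy-winged: 146 × 1/16 = 9.125
χ² = Σ (O − E)² / E
  red-eyed long-winged: (83 − 82.125)² / 82.125 = 0.0093
  red-eyed dumpy-winged: (27 − 27.375)² / 27.375 = 0.0051
  sepia-eyed long-winged: (27 − 27.375)² / 27.375 = 0.0051
  sepia-eyed dumpy-winged: (9 − 9.125)² / 9.125 = 0.0017
χ² = 0.0093 + 0.0051 + 0.0051 + 0.0017 = 0.0212 ≈ 0.021

0.021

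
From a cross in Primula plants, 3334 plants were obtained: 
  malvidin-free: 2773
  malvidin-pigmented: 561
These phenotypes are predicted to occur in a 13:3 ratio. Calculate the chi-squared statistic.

Total ratio parts = 16. Expected numbers out of 3334:
  malvidin-free: 3334 × 13/16 = 2708.875
  malvidin-pigmented: 3334 × 3/16 = 625.125
χ² = Σ (O − E)² / E
  malvidin-free: (2773 − 2708.875)² / 2708.875 = 1.5180
  malvidin-pigmented: (561 − 625.125)² / 625.125 = 6.5779
χ² = 1.5180 + 6.5779 = 8.0959 ≈ 8.096

8.096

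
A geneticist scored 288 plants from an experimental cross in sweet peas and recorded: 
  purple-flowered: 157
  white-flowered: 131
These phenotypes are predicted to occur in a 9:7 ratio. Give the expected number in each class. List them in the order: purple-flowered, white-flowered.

162, 126

The 9:7 ratio has 16 parts, so with N = 288 the expected counts are:
  purple-flowered: 288 × 9/16 = 162
  white-flowered: 288 × 7/16 = 126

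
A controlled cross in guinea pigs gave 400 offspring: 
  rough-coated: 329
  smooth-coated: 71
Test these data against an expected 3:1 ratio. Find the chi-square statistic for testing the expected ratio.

Expected counts for N = 400 under a 3:1 ratio (total parts = 4):
  rough-coated: 400 × 3/4 = 300
  smooth-coated: 400 × 1/4 = 100
χ² = Σ (O − E)² / E
  rough-coated: (329 − 300)² / 300 = 2.8033
  smooth-coated: (71 − 100)² / 100 = 8.4100
χ² = 2.8033 + 8.4100 = 11.2133 ≈ 11.213

11.213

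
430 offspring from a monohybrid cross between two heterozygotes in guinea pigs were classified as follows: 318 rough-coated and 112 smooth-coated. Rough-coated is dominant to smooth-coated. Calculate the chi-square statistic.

0.251

For a monohybrid cross between heterozygotes with complete dominance, the expected phenotypic ratio is 3:1.
The 3:1 ratio has 4 parts, so with N = 430 the expected counts are:
  rough-coated: 430 × 3/4 = 322.5
  smooth-coated: 430 × 1/4 = 107.5
χ² = Σ (O − E)² / E
  rough-coated: (318 − 322.5)² / 322.5 = 0.0628
  smooth-coated: (112 − 107.5)² / 107.5 = 0.1884
χ² = 0.0628 + 0.1884 = 0.2512 ≈ 0.251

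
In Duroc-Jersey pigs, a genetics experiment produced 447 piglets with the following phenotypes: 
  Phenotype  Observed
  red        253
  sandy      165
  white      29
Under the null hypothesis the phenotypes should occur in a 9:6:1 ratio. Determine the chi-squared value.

The 9:6:1 ratio has 16 parts, so with N = 447 the expected counts are:
  red: 447 × 9/16 = 251.4375
  sandy: 447 × 6/16 = 167.625
  white: 447 × 1/16 = 27.9375
χ² = Σ (O − E)² / E
  red: (253 − 251.4375)² / 251.4375 = 0.0097
  sandy: (165 − 167.625)² / 167.625 = 0.0411
  white: (29 − 27.9375)² / 27.9375 = 0.0404
χ² = 0.0097 + 0.0411 + 0.0404 = 0.0912 ≈ 0.091

0.091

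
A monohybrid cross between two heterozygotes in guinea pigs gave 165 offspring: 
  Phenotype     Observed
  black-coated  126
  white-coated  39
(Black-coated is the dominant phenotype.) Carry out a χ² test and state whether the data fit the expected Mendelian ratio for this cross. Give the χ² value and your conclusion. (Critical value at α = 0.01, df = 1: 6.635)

0.164; consistent

For a monohybrid cross between heterozygotes with complete dominance, the expected phenotypic ratio is 3:1.
Expected counts for N = 165 under a 3:1 ratio (total parts = 4):
  black-coated: 165 × 3/4 = 123.75
  white-coated: 165 × 1/4 = 41.25
χ² = Σ (O − E)² / E
  black-coated: (126 − 123.75)² / 123.75 = 0.0409
  white-coated: (39 − 41.25)² / 41.25 = 0.1227
χ² = 0.0409 + 0.1227 = 0.1636 ≈ 0.164
Degrees of freedom = 2 − 1 = 1; critical value at α = 0.01 is 6.635.
Since 0.164 < 6.635, we fail to reject the null hypothesis — the data are consistent with the 3:1 ratio.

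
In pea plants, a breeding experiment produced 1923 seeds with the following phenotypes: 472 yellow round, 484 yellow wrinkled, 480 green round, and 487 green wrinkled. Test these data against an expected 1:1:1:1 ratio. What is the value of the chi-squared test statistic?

0.264

Under the 1:1:1:1 hypothesis (Σ ratio = 4, N = 1923):
  yellow round: 1923 × 1/4 = 480.75
  yellow wrinkled: 1923 × 1/4 = 480.75
  green round: 1923 × 1/4 = 480.75
  green wrinkled: 1923 × 1/4 = 480.75
χ² = Σ (O − E)² / E
  yellow round: (472 − 480.75)² / 480.75 = 0.1593
  yellow wrinkled: (484 − 480.75)² / 480.75 = 0.0220
  green round: (480 − 480.75)² / 480.75 = 0.0012
  green wrinkled: (487 − 480.75)² / 480.75 = 0.0813
χ² = 0.1593 + 0.0220 + 0.0012 + 0.0813 = 0.2638 ≈ 0.264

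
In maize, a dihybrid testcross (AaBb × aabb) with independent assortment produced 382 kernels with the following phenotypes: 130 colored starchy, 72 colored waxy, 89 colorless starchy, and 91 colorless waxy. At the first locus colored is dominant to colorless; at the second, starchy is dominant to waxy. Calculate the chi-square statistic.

A dihybrid testcross with independent assortment gives a 1:1:1:1 ratio.
Expected counts for N = 382 under a 1:1:1:1 ratio (total parts = 4):
  colored starchy: 382 × 1/4 = 95.5
  colored waxy: 382 × 1/4 = 95.5
  colorless starchy: 382 × 1/4 = 95.5
  colorless waxy: 382 × 1/4 = 95.5
χ² = Σ (O − E)² / E
  colored starchy: (130 − 95.5)² / 95.5 = 12.4634
  colored waxy: (72 − 95.5)² / 95.5 = 5.7827
  colorless starchy: (89 − 95.5)² / 95.5 = 0.4424
  colorless waxy: (91 − 95.5)² / 95.5 = 0.2120
χ² = 12.4634 + 5.7827 + 0.4424 + 0.2120 = 18.9005 ≈ 18.901

18.901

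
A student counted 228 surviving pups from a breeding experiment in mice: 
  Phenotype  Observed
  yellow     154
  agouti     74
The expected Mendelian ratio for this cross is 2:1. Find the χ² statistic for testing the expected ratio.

0.079

Under the 2:1 hypothesis (Σ ratio = 3, N = 228):
  yellow: 228 × 2/3 = 152
  agouti: 228 × 1/3 = 76
χ² = Σ (O − E)² / E
  yellow: (154 − 152)² / 152 = 0.0263
  agouti: (74 − 76)² / 76 = 0.0526
χ² = 0.0263 + 0.0526 = 0.0789 ≈ 0.079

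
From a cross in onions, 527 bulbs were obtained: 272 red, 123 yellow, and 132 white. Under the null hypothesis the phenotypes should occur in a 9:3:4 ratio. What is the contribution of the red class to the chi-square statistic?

The 9:3:4 ratio has 16 parts, so with N = 527 the expected counts are:
  red: 527 × 9/16 = 296.4375
  yellow: 527 × 3/16 = 98.8125
  white: 527 × 4/16 = 131.75
Contribution of red: (272 − 296.4375)² / 296.4375 = 2.0146

2.015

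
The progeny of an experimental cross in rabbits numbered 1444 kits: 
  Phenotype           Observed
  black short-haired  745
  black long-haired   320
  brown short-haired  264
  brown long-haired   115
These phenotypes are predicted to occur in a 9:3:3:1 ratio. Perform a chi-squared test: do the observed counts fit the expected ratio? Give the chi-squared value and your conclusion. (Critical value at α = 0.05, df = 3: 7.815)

21.482; not consistent

Expected counts for N = 1444 under a 9:3:3:1 ratio (total parts = 16):
  black short-haired: 1444 × 9/16 = 812.25
  black long-haired: 1444 × 3/16 = 270.75
  brown short-haired: 1444 × 3/16 = 270.75
  brown long-haired: 1444 × 1/16 = 90.25
χ² = Σ (O − E)² / E
  black short-haired: (745 − 812.25)² / 812.25 = 5.5679
  black long-haired: (320 − 270.75)² / 270.75 = 8.9587
  brown short-haired: (264 − 270.75)² / 270.75 = 0.1683
  brown long-haired: (115 − 90.25)² / 90.25 = 6.7874
χ² = 5.5679 + 8.9587 + 0.1683 + 6.7874 = 21.4823 ≈ 21.482
Degrees of freedom = 4 − 1 = 3; critical value at α = 0.05 is 7.815.
Since 21.482 > 7.815, we reject the null hypothesis — the data do not fit the 9:3:3:1 ratio.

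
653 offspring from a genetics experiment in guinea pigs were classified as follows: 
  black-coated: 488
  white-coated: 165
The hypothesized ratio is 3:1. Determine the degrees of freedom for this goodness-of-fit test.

A goodness-of-fit test with 2 phenotype classes has df = 2 − 1 = 1.

1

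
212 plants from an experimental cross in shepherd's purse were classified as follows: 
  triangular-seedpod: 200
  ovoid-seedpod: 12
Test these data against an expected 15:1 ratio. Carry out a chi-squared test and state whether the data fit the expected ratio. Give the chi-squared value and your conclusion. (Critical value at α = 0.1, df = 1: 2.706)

0.126; consistent

Expected counts for N = 212 under a 15:1 ratio (total parts = 16):
  triangular-seedpod: 212 × 15/16 = 198.75
  ovoid-seedpod: 212 × 1/16 = 13.25
χ² = Σ (O − E)² / E
  triangular-seedpod: (200 − 198.75)² / 198.75 = 0.0079
  ovoid-seedpod: (12 − 13.25)² / 13.25 = 0.1179
χ² = 0.0079 + 0.1179 = 0.1258 ≈ 0.126
Degrees of freedom = 2 − 1 = 1; critical value at α = 0.1 is 2.706.
Since 0.126 < 2.706, we fail to reject the null hypothesis — the data are consistent with the 15:1 ratio.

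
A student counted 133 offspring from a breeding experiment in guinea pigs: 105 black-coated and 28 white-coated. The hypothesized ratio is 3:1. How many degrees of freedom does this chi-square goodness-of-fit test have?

1

A goodness-of-fit test with 2 phenotype classes has df = 2 − 1 = 1.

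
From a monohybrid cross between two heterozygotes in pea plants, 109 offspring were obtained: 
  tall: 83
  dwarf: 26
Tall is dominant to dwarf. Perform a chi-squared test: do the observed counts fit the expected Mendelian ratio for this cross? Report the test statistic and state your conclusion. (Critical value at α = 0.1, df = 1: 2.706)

For a monohybrid cross between heterozygotes with complete dominance, the expected phenotypic ratio is 3:1.
Total ratio parts = 4. Expected numbers out of 109:
  tall: 109 × 3/4 = 81.75
  dwarf: 109 × 1/4 = 27.25
χ² = Σ (O − E)² / E
  tall: (83 − 81.75)² / 81.75 = 0.0191
  dwarf: (26 − 27.25)² / 27.25 = 0.0573
χ² = 0.0191 + 0.0573 = 0.0764 ≈ 0.076
Degrees of freedom = 2 − 1 = 1; critical value at α = 0.1 is 2.706.
Since 0.076 < 2.706, we fail to reject the null hypothesis — the data are consistent with the 3:1 ratio.

0.076; consistent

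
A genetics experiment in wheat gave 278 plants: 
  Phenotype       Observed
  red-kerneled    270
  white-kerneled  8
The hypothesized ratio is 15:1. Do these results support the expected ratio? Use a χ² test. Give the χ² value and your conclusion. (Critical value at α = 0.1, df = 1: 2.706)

The 15:1 ratio has 16 parts, so with N = 278 the expected counts are:
  red-kerneled: 278 × 15/16 = 260.625
  white-kerneled: 278 × 1/16 = 17.375
χ² = Σ (O − E)² / E
  red-kerneled: (270 − 260.625)² / 260.625 = 0.3372
  white-kerneled: (8 − 17.375)² / 17.375 = 5.0585
χ² = 0.3372 + 5.0585 = 5.3957 ≈ 5.396
Degrees of freedom = 2 − 1 = 1; critical value at α = 0.1 is 2.706.
Since 5.396 > 2.706, we reject the null hypothesis — the data do not fit the 15:1 ratio.

5.396; not consistent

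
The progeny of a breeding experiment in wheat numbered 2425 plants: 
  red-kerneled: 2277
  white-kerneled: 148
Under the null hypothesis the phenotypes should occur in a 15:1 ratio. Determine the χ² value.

Total ratio parts = 16. Expected numbers out of 2425:
  red-kerneled: 2425 × 15/16 = 2273.4375
  white-kerneled: 2425 × 1/16 = 151.5625
χ² = Σ (O − E)² / E
  red-kerneled: (2277 − 2273.4375)² / 2273.4375 = 0.0056
  white-kerneled: (148 − 151.5625)² / 151.5625 = 0.0837
χ² = 0.0056 + 0.0837 = 0.0893 ≈ 0.089

0.089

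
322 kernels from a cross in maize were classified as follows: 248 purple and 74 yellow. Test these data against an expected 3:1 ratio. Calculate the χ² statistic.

Expected counts for N = 322 under a 3:1 ratio (total parts = 4):
  purple: 322 × 3/4 = 241.5
  yellow: 322 × 1/4 = 80.5
χ² = Σ (O − E)² / E
  purple: (248 − 241.5)² / 241.5 = 0.1749
  yellow: (74 − 80.5)² / 80.5 = 0.5248
χ² = 0.1749 + 0.5248 = 0.6997 ≈ 0.700

0.700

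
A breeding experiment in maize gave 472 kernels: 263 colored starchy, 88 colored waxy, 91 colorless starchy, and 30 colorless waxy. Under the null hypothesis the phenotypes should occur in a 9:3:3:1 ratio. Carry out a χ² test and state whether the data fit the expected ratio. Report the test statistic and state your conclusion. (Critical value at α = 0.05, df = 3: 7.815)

Expected counts for N = 472 under a 9:3:3:1 ratio (total parts = 16):
  colored starchy: 472 × 9/16 = 265.5
  colored waxy: 472 × 3/16 = 88.5
  colorless starchy: 472 × 3/16 = 88.5
  colorless waxy: 472 × 1/16 = 29.5
χ² = Σ (O − E)² / E
  colored starchy: (263 − 265.5)² / 265.5 = 0.0235
  colored waxy: (88 − 88.5)² / 88.5 = 0.0028
  colorless starchy: (91 − 88.5)² / 88.5 = 0.0706
  colorless waxy: (30 − 29.5)² / 29.5 = 0.0085
χ² = 0.0235 + 0.0028 + 0.0706 + 0.0085 = 0.1054 ≈ 0.105
Degrees of freedom = 4 − 1 = 3; critical value at α = 0.05 is 7.815.
Since 0.105 < 7.815, we fail to reject the null hypothesis — the data are consistent with the 9:3:3:1 ratio.

0.105; consistent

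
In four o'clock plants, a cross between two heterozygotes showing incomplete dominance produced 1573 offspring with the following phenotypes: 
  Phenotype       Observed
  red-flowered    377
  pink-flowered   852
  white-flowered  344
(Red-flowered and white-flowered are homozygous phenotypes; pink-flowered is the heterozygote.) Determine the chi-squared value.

With incomplete dominance, a heterozygote × heterozygote cross gives a 1:2:1 phenotypic ratio.
The 1:2:1 ratio has 4 parts, so with N = 1573 the expected counts are:
  red-flowered: 1573 × 1/4 = 393.25
  pink-flowered: 1573 × 2/4 = 786.5
  white-flowered: 1573 × 1/4 = 393.25
χ² = Σ (O − E)² / E
  red-flowered: (377 − 393.25)² / 393.25 = 0.6715
  pink-flowered: (852 − 786.5)² / 786.5 = 5.4549
  white-flowered: (344 − 393.25)² / 393.25 = 6.1680
χ² = 0.6715 + 5.4549 + 6.1680 = 12.2944 ≈ 12.294

12.294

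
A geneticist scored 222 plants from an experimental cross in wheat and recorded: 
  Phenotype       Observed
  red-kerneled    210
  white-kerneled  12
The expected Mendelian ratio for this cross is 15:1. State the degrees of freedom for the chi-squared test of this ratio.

A goodness-of-fit test with 2 phenotype classes has df = 2 − 1 = 1.

1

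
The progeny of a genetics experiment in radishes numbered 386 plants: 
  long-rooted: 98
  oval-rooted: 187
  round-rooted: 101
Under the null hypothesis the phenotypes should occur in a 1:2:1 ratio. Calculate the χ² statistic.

Expected counts for N = 386 under a 1:2:1 ratio (total parts = 4):
  long-rooted: 386 × 1/4 = 96.5
  oval-rooted: 386 × 2/4 = 193
  round-rooted: 386 × 1/4 = 96.5
χ² = Σ (O − E)² / E
  long-rooted: (98 − 96.5)² / 96.5 = 0.0233
  oval-rooted: (187 − 193)² / 193 = 0.1865
  round-rooted: (101 − 96.5)² / 96.5 = 0.2098
χ² = 0.0233 + 0.1865 + 0.2098 = 0.4196 ≈ 0.420

0.420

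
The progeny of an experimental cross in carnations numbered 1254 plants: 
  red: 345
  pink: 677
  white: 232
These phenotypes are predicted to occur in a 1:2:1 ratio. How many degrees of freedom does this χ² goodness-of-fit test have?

2

A goodness-of-fit test with 3 phenotype classes has df = 3 − 1 = 2.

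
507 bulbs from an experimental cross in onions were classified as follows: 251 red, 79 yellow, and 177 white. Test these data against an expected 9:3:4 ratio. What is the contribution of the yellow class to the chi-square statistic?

Under the 9:3:4 hypothesis (Σ ratio = 16, N = 507):
  red: 507 × 9/16 = 285.1875
  yellow: 507 × 3/16 = 95.0625
  white: 507 × 4/16 = 126.75
Contribution of yellow: (79 − 95.0625)² / 95.0625 = 2.7140

2.714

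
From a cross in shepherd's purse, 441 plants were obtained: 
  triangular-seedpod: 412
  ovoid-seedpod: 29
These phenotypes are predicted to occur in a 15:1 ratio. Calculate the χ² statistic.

0.080

Under the 15:1 hypothesis (Σ ratio = 16, N = 441):
  triangular-seedpod: 441 × 15/16 = 413.4375
  ovoid-seedpod: 441 × 1/16 = 27.5625
χ² = Σ (O − E)² / E
  triangular-seedpod: (412 − 413.4375)² / 413.4375 = 0.0050
  ovoid-seedpod: (29 − 27.5625)² / 27.5625 = 0.0750
χ² = 0.0050 + 0.0750 = 0.080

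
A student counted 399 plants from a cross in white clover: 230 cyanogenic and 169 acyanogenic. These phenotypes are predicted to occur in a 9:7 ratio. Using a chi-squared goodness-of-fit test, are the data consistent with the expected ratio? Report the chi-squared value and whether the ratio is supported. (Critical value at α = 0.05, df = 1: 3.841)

Under the 9:7 hypothesis (Σ ratio = 16, N = 399):
  cyanogenic: 399 × 9/16 = 224.4375
  acyanogenic: 399 × 7/16 = 174.5625
χ² = Σ (O − E)² / E
  cyanogenic: (230 − 224.4375)² / 224.4375 = 0.1379
  acyanogenic: (169 − 174.5625)² / 174.5625 = 0.1773
χ² = 0.1379 + 0.1773 = 0.3152 ≈ 0.315
Degrees of freedom = 2 − 1 = 1; critical value at α = 0.05 is 3.841.
Since 0.315 < 3.841, we fail to reject the null hypothesis — the data are consistent with the 9:7 ratio.

0.315; consistent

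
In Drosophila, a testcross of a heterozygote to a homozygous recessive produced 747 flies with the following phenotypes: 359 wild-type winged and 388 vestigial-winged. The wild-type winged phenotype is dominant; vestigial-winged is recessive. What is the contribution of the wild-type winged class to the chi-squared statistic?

A testcross of a heterozygote (Aa × aa) gives a 1:1 phenotypic ratio.
The 1:1 ratio has 2 parts, so with N = 747 the expected counts are:
  wild-type winged: 747 × 1/2 = 373.5
  vestigial-winged: 747 × 1/2 = 373.5
Contribution of wild-type winged: (359 − 373.5)² / 373.5 = 0.5629

0.563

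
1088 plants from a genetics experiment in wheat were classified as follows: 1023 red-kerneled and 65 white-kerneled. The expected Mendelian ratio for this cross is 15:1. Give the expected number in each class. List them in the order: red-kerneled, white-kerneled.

1020, 68

Total ratio parts = 16. Expected numbers out of 1088:
  red-kerneled: 1088 × 15/16 = 1020
  white-kerneled: 1088 × 1/16 = 68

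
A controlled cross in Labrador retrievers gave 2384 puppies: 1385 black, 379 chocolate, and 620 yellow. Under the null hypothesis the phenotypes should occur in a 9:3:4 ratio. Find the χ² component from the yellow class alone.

The 9:3:4 ratio has 16 parts, so with N = 2384 the expected counts are:
  black: 2384 × 9/16 = 1341
  chocolate: 2384 × 3/16 = 447
  yellow: 2384 × 4/16 = 596
Contribution of yellow: (620 − 596)² / 596 = 0.9664

0.966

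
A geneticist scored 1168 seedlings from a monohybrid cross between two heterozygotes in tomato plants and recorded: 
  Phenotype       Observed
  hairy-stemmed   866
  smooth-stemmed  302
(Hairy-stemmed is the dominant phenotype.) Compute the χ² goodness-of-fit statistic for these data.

For a monohybrid cross between heterozygotes with complete dominance, the expected phenotypic ratio is 3:1.
The 3:1 ratio has 4 parts, so with N = 1168 the expected counts are:
  hairy-stemmed: 1168 × 3/4 = 876
  smooth-stemmed: 1168 × 1/4 = 292
χ² = Σ (O − E)² / E
  hairy-stemmed: (866 − 876)² / 876 = 0.1142
  smooth-stemmed: (302 − 292)² / 292 = 0.3425
χ² = 0.1142 + 0.3425 = 0.4567 ≈ 0.457

0.457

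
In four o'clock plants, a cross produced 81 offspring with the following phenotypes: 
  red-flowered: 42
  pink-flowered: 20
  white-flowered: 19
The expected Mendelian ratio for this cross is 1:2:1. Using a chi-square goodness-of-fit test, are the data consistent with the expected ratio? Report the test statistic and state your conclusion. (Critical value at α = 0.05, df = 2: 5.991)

33.815; not consistent

The 1:2:1 ratio has 4 parts, so with N = 81 the expected counts are:
  red-flowered: 81 × 1/4 = 20.25
  pink-flowered: 81 × 2/4 = 40.5
  white-flowered: 81 × 1/4 = 20.25
χ² = Σ (O − E)² / E
  red-flowered: (42 − 20.25)² / 20.25 = 23.3611
  pink-flowered: (20 − 40.5)² / 40.5 = 10.3765
  white-flowered: (19 − 20.25)² / 20.25 = 0.0772
χ² = 23.3611 + 10.3765 + 0.0772 = 33.8148 ≈ 33.815
Degrees of freedom = 3 − 1 = 2; critical value at α = 0.05 is 5.991.
Since 33.815 > 5.991, we reject the null hypothesis — the data do not fit the 1:2:1 ratio.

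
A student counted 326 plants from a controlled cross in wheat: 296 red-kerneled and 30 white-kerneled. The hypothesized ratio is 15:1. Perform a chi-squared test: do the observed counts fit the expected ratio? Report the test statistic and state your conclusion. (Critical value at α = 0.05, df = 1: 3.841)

4.850; not consistent

Total ratio parts = 16. Expected numbers out of 326:
  red-kerneled: 326 × 15/16 = 305.625
  white-kerneled: 326 × 1/16 = 20.375
χ² = Σ (O − E)² / E
  red-kerneled: (296 − 305.625)² / 305.625 = 0.3031
  white-kerneled: (30 − 20.375)² / 20.375 = 4.5468
χ² = 0.3031 + 4.5468 = 4.8499 ≈ 4.850
Degrees of freedom = 2 − 1 = 1; critical value at α = 0.05 is 3.841.
Since 4.850 > 3.841, we reject the null hypothesis — the data do not fit the 15:1 ratio.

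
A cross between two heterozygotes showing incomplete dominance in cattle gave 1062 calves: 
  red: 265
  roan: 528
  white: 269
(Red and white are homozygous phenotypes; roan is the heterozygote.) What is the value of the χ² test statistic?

With incomplete dominance, a heterozygote × heterozygote cross gives a 1:2:1 phenotypic ratio.
Expected counts for N = 1062 under a 1:2:1 ratio (total parts = 4):
  red: 1062 × 1/4 = 265.5
  roan: 1062 × 2/4 = 531
  white: 1062 × 1/4 = 265.5
χ² = Σ (O − E)² / E
  red: (265 − 265.5)² / 265.5 = 0.0009
  roan: (528 − 531)² / 531 = 0.0169
  white: (269 − 265.5)² / 265.5 = 0.0461
χ² = 0.0009 + 0.0169 + 0.0461 = 0.0639 ≈ 0.064

0.064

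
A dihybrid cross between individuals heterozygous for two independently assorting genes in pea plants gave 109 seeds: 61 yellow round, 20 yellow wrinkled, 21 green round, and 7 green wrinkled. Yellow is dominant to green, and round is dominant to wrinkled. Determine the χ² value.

A dihybrid F₂ with independent assortment and complete dominance at both loci gives a 9:3:3:1 phenotypic ratio.
Under the 9:3:3:1 hypothesis (Σ ratio = 16, N = 109):
  yellow round: 109 × 9/16 = 61.3125
  yellow wrinkled: 109 × 3/16 = 20.4375
  green round: 109 × 3/16 = 20.4375
  green wrinkled: 109 × 1/16 = 6.8125
χ² = Σ (O − E)² / E
  yellow round: (61 − 61.3125)² / 61.3125 = 0.0016
  yellow wrinkled: (20 − 20.4375)² / 20.4375 = 0.0094
  green round: (21 − 20.4375)² / 20.4375 = 0.0155
  green wrinkled: (7 − 6.8125)² / 6.8125 = 0.0052
χ² = 0.0016 + 0.0094 + 0.0155 + 0.0052 = 0.0317 ≈ 0.032

0.032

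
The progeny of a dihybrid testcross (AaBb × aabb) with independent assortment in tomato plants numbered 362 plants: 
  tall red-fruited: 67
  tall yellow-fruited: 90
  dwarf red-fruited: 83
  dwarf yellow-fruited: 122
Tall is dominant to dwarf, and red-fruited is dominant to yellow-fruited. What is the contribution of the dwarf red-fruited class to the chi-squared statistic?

A dihybrid testcross with independent assortment gives a 1:1:1:1 ratio.
Expected counts for N = 362 under a 1:1:1:1 ratio (total parts = 4):
  tall red-fruited: 362 × 1/4 = 90.5
  tall yellow-fruited: 362 × 1/4 = 90.5
  dwarf red-fruited: 362 × 1/4 = 90.5
  dwarf yellow-fruited: 362 × 1/4 = 90.5
Contribution of dwarf red-fruited: (83 − 90.5)² / 90.5 = 0.6215

0.622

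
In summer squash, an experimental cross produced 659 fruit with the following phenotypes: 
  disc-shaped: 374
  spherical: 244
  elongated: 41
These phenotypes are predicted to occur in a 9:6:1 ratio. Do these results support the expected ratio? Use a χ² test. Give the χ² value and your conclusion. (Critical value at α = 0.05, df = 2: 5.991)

Expected counts for N = 659 under a 9:6:1 ratio (total parts = 16):
  disc-shaped: 659 × 9/16 = 370.6875
  spherical: 659 × 6/16 = 247.125
  elongated: 659 × 1/16 = 41.1875
χ² = Σ (O − E)² / E
  disc-shaped: (374 − 370.6875)² / 370.6875 = 0.0296
  spherical: (244 − 247.125)² / 247.125 = 0.0395
  elongated: (41 − 41.1875)² / 41.1875 = 0.0009
χ² = 0.0296 + 0.0395 + 0.0009 = 0.070
Degrees of freedom = 3 − 1 = 2; critical value at α = 0.05 is 5.991.
Since 0.070 < 5.991, we fail to reject the null hypothesis — the data are consistent with the 9:6:1 ratio.

0.070; consistent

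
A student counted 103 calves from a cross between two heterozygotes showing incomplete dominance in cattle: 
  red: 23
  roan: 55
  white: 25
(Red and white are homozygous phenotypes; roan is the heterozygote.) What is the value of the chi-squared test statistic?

With incomplete dominance, a heterozygote × heterozygote cross gives a 1:2:1 phenotypic ratio.
The 1:2:1 ratio has 4 parts, so with N = 103 the expected counts are:
  red: 103 × 1/4 = 25.75
  roan: 103 × 2/4 = 51.5
  white: 103 × 1/4 = 25.75
χ² = Σ (O − E)² / E
  red: (23 − 25.75)² / 25.75 = 0.2937
  roan: (55 − 51.5)² / 51.5 = 0.2379
  white: (25 − 25.75)² / 25.75 = 0.0218
χ² = 0.2937 + 0.2379 + 0.0218 = 0.5534 ≈ 0.553

0.553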